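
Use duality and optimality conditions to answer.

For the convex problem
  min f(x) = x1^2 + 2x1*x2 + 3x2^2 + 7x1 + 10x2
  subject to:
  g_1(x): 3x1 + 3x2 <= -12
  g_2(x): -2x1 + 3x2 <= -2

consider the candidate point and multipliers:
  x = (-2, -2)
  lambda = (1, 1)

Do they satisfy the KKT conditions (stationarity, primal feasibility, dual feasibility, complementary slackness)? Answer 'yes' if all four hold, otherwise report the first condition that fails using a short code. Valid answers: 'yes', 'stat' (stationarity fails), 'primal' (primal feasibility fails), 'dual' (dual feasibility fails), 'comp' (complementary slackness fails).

Gradient of f: grad f(x) = Q x + c = (-1, -6)
Constraint values g_i(x) = a_i^T x - b_i:
  g_1((-2, -2)) = 0
  g_2((-2, -2)) = 0
Stationarity residual: grad f(x) + sum_i lambda_i a_i = (0, 0)
  -> stationarity OK
Primal feasibility (all g_i <= 0): OK
Dual feasibility (all lambda_i >= 0): OK
Complementary slackness (lambda_i * g_i(x) = 0 for all i): OK

Verdict: yes, KKT holds.

yes


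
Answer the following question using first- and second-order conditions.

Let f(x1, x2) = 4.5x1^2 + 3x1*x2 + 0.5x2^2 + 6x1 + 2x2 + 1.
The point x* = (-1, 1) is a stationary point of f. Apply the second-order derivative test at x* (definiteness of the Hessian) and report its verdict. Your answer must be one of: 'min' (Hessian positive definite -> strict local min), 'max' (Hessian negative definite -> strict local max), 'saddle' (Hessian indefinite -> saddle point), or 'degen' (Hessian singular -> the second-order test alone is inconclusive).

Compute the Hessian H = grad^2 f:
  H = [[9, 3], [3, 1]]
Verify stationarity: grad f(x*) = H x* + g = (0, 0).
Eigenvalues of H: 0, 10.
H has a zero eigenvalue (singular; positive semidefinite but not definite), so H is neither positive definite, negative definite, nor indefinite. The second-order test alone is inconclusive -> degen.
(Indeed, f is constant along the null direction of H through x*, so x* is not a strict local extremum.)

degen


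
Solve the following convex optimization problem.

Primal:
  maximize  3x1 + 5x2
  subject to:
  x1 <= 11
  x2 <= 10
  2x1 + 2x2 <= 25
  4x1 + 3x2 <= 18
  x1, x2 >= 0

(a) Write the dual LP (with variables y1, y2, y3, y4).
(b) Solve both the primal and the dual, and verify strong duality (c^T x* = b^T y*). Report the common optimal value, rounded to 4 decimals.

The standard primal-dual pair for 'max c^T x s.t. A x <= b, x >= 0' is:
  Dual:  min b^T y  s.t.  A^T y >= c,  y >= 0.

So the dual LP is:
  minimize  11y1 + 10y2 + 25y3 + 18y4
  subject to:
    y1 + 2y3 + 4y4 >= 3
    y2 + 2y3 + 3y4 >= 5
    y1, y2, y3, y4 >= 0

Solving the primal: x* = (0, 6).
  primal value c^T x* = 30.
Solving the dual: y* = (0, 0, 0, 1.6667).
  dual value b^T y* = 30.
Strong duality: c^T x* = b^T y*. Confirmed.

30


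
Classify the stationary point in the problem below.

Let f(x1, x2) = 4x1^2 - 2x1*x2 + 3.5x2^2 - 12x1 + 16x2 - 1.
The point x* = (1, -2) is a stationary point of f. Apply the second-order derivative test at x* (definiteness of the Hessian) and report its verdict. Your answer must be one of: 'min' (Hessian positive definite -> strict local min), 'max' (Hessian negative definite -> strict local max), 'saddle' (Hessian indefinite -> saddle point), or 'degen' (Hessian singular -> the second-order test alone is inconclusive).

Compute the Hessian H = grad^2 f:
  H = [[8, -2], [-2, 7]]
Verify stationarity: grad f(x*) = H x* + g = (0, 0).
Eigenvalues of H: 5.4384, 9.5616.
Both eigenvalues > 0, so H is positive definite -> x* is a strict local min.

min


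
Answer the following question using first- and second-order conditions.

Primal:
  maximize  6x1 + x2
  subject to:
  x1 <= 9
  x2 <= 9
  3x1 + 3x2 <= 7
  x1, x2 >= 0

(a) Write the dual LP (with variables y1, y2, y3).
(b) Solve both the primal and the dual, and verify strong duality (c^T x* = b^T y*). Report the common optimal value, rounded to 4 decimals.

The standard primal-dual pair for 'max c^T x s.t. A x <= b, x >= 0' is:
  Dual:  min b^T y  s.t.  A^T y >= c,  y >= 0.

So the dual LP is:
  minimize  9y1 + 9y2 + 7y3
  subject to:
    y1 + 3y3 >= 6
    y2 + 3y3 >= 1
    y1, y2, y3 >= 0

Solving the primal: x* = (2.3333, 0).
  primal value c^T x* = 14.
Solving the dual: y* = (0, 0, 2).
  dual value b^T y* = 14.
Strong duality: c^T x* = b^T y*. Confirmed.

14


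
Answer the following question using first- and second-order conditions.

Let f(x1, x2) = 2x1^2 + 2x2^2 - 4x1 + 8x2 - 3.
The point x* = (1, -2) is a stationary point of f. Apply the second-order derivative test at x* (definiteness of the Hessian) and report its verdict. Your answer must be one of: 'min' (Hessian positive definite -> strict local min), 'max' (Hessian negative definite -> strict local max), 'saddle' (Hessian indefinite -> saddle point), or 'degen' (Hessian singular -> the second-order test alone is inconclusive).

Compute the Hessian H = grad^2 f:
  H = [[4, 0], [0, 4]]
Verify stationarity: grad f(x*) = H x* + g = (0, 0).
Eigenvalues of H: 4, 4.
Both eigenvalues > 0, so H is positive definite -> x* is a strict local min.

min


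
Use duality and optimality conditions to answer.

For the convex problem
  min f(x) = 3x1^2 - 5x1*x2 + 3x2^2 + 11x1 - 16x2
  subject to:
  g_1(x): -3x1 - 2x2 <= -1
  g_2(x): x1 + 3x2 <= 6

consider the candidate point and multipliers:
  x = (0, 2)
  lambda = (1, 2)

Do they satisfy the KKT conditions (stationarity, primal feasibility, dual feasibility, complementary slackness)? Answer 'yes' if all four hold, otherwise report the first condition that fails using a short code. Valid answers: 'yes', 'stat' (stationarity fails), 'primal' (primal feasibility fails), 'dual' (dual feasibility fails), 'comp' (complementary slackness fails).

Gradient of f: grad f(x) = Q x + c = (1, -4)
Constraint values g_i(x) = a_i^T x - b_i:
  g_1((0, 2)) = -3
  g_2((0, 2)) = 0
Stationarity residual: grad f(x) + sum_i lambda_i a_i = (0, 0)
  -> stationarity OK
Primal feasibility (all g_i <= 0): OK
Dual feasibility (all lambda_i >= 0): OK
Complementary slackness (lambda_i * g_i(x) = 0 for all i): FAILS

Verdict: the first failing condition is complementary_slackness -> comp.

comp


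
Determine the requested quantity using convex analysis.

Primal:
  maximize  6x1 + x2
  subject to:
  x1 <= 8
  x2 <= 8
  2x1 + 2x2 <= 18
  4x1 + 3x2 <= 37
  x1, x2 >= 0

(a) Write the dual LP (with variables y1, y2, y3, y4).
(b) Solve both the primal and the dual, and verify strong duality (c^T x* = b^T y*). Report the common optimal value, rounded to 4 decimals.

The standard primal-dual pair for 'max c^T x s.t. A x <= b, x >= 0' is:
  Dual:  min b^T y  s.t.  A^T y >= c,  y >= 0.

So the dual LP is:
  minimize  8y1 + 8y2 + 18y3 + 37y4
  subject to:
    y1 + 2y3 + 4y4 >= 6
    y2 + 2y3 + 3y4 >= 1
    y1, y2, y3, y4 >= 0

Solving the primal: x* = (8, 1).
  primal value c^T x* = 49.
Solving the dual: y* = (5, 0, 0.5, 0).
  dual value b^T y* = 49.
Strong duality: c^T x* = b^T y*. Confirmed.

49


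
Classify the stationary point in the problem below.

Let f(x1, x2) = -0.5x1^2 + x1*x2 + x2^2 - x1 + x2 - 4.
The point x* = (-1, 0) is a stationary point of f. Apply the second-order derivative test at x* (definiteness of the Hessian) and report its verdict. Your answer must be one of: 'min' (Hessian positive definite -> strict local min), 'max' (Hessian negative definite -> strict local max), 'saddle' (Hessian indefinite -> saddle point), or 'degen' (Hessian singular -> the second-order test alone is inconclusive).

Compute the Hessian H = grad^2 f:
  H = [[-1, 1], [1, 2]]
Verify stationarity: grad f(x*) = H x* + g = (0, 0).
Eigenvalues of H: -1.3028, 2.3028.
Eigenvalues have mixed signs, so H is indefinite -> x* is a saddle point.

saddle


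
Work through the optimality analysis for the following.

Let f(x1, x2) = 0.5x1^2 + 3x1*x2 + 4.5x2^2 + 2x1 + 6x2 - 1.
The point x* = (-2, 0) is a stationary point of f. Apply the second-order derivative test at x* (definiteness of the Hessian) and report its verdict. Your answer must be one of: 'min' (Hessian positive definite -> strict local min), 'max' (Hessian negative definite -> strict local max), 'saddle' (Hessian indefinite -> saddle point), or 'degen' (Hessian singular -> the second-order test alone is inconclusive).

Compute the Hessian H = grad^2 f:
  H = [[1, 3], [3, 9]]
Verify stationarity: grad f(x*) = H x* + g = (0, 0).
Eigenvalues of H: 0, 10.
H has a zero eigenvalue (singular; positive semidefinite but not definite), so H is neither positive definite, negative definite, nor indefinite. The second-order test alone is inconclusive -> degen.
(Indeed, f is constant along the null direction of H through x*, so x* is not a strict local extremum.)

degen


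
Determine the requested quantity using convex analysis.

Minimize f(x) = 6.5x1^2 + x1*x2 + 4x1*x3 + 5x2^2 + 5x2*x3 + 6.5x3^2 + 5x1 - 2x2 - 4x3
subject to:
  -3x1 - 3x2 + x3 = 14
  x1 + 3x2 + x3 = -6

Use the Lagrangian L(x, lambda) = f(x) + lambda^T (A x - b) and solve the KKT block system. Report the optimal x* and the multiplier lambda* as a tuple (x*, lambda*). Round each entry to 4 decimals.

Form the Lagrangian:
  L(x, lambda) = (1/2) x^T Q x + c^T x + lambda^T (A x - b)
Stationarity (grad_x L = 0): Q x + c + A^T lambda = 0.
Primal feasibility: A x = b.

This gives the KKT block system:
  [ Q   A^T ] [ x     ]   [-c ]
  [ A    0  ] [ lambda ] = [ b ]

Solving the linear system:
  x*      = (-1.9453, -2.0365, 2.0547)
  lambda* = (-4.7135, -0.0347)
  f(x*)   = 25.9544

x* = (-1.9453, -2.0365, 2.0547), lambda* = (-4.7135, -0.0347)


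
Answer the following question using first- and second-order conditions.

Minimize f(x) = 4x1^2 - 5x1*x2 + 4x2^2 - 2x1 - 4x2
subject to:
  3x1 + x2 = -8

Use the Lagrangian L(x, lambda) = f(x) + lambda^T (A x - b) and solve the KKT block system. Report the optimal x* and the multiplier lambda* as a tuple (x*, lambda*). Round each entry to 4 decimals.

Form the Lagrangian:
  L(x, lambda) = (1/2) x^T Q x + c^T x + lambda^T (A x - b)
Stationarity (grad_x L = 0): Q x + c + A^T lambda = 0.
Primal feasibility: A x = b.

This gives the KKT block system:
  [ Q   A^T ] [ x     ]   [-c ]
  [ A    0  ] [ lambda ] = [ b ]

Solving the linear system:
  x*      = (-2.2, -1.4)
  lambda* = (4.2)
  f(x*)   = 21.8

x* = (-2.2, -1.4), lambda* = (4.2)


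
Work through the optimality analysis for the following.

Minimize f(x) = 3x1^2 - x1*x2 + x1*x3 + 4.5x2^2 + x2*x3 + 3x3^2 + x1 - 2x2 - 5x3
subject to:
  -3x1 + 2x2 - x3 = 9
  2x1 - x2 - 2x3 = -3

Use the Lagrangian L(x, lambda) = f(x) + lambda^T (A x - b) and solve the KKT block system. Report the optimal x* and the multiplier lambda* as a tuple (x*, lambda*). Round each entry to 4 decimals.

Form the Lagrangian:
  L(x, lambda) = (1/2) x^T Q x + c^T x + lambda^T (A x - b)
Stationarity (grad_x L = 0): Q x + c + A^T lambda = 0.
Primal feasibility: A x = b.

This gives the KKT block system:
  [ Q   A^T ] [ x     ]   [-c ]
  [ A    0  ] [ lambda ] = [ b ]

Solving the linear system:
  x*      = (-1.9041, 1.1534, -0.9808)
  lambda* = (-6.0487, -2.7935)
  f(x*)   = 23.3754

x* = (-1.9041, 1.1534, -0.9808), lambda* = (-6.0487, -2.7935)


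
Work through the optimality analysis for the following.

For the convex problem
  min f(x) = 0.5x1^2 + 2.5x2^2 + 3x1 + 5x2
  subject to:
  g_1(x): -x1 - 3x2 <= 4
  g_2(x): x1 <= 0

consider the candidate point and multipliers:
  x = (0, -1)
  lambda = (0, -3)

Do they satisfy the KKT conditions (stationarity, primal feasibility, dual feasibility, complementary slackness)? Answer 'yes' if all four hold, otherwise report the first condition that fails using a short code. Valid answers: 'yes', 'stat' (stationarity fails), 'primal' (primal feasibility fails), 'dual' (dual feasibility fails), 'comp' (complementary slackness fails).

Gradient of f: grad f(x) = Q x + c = (3, 0)
Constraint values g_i(x) = a_i^T x - b_i:
  g_1((0, -1)) = -1
  g_2((0, -1)) = 0
Stationarity residual: grad f(x) + sum_i lambda_i a_i = (0, 0)
  -> stationarity OK
Primal feasibility (all g_i <= 0): OK
Dual feasibility (all lambda_i >= 0): FAILS
Complementary slackness (lambda_i * g_i(x) = 0 for all i): OK

Verdict: the first failing condition is dual_feasibility -> dual.

dual


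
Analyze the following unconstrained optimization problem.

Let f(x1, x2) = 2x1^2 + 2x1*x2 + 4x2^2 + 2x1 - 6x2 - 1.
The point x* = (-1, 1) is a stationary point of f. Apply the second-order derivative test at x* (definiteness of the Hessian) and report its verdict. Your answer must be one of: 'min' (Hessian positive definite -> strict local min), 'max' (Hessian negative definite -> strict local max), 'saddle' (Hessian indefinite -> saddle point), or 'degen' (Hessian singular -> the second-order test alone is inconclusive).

Compute the Hessian H = grad^2 f:
  H = [[4, 2], [2, 8]]
Verify stationarity: grad f(x*) = H x* + g = (0, 0).
Eigenvalues of H: 3.1716, 8.8284.
Both eigenvalues > 0, so H is positive definite -> x* is a strict local min.

min


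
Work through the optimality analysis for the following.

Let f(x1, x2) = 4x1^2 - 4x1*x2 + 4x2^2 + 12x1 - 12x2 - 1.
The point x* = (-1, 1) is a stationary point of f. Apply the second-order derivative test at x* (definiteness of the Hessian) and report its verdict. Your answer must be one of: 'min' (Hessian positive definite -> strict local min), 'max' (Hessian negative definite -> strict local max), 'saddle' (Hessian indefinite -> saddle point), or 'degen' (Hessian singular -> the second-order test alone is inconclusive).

Compute the Hessian H = grad^2 f:
  H = [[8, -4], [-4, 8]]
Verify stationarity: grad f(x*) = H x* + g = (0, 0).
Eigenvalues of H: 4, 12.
Both eigenvalues > 0, so H is positive definite -> x* is a strict local min.

min


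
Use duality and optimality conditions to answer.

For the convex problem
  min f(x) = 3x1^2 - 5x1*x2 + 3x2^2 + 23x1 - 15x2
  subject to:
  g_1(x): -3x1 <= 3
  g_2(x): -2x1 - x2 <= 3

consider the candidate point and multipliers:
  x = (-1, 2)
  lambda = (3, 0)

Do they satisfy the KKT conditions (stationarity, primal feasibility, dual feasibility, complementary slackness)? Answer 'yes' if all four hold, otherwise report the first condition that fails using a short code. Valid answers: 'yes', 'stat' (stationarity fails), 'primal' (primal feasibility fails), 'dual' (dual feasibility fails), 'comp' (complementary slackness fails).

Gradient of f: grad f(x) = Q x + c = (7, 2)
Constraint values g_i(x) = a_i^T x - b_i:
  g_1((-1, 2)) = 0
  g_2((-1, 2)) = -3
Stationarity residual: grad f(x) + sum_i lambda_i a_i = (-2, 2)
  -> stationarity FAILS
Primal feasibility (all g_i <= 0): OK
Dual feasibility (all lambda_i >= 0): OK
Complementary slackness (lambda_i * g_i(x) = 0 for all i): OK

Verdict: the first failing condition is stationarity -> stat.

stat


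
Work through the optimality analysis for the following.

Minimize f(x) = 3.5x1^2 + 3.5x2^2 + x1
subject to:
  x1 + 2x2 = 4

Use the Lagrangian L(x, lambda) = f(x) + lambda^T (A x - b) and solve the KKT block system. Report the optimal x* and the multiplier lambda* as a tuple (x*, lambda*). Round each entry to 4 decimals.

Form the Lagrangian:
  L(x, lambda) = (1/2) x^T Q x + c^T x + lambda^T (A x - b)
Stationarity (grad_x L = 0): Q x + c + A^T lambda = 0.
Primal feasibility: A x = b.

This gives the KKT block system:
  [ Q   A^T ] [ x     ]   [-c ]
  [ A    0  ] [ lambda ] = [ b ]

Solving the linear system:
  x*      = (0.6857, 1.6571)
  lambda* = (-5.8)
  f(x*)   = 11.9429

x* = (0.6857, 1.6571), lambda* = (-5.8)


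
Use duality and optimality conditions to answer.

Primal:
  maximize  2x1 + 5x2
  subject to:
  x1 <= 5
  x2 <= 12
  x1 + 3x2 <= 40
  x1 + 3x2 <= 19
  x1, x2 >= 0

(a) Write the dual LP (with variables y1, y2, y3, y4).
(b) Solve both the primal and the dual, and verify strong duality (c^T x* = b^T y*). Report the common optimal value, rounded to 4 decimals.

The standard primal-dual pair for 'max c^T x s.t. A x <= b, x >= 0' is:
  Dual:  min b^T y  s.t.  A^T y >= c,  y >= 0.

So the dual LP is:
  minimize  5y1 + 12y2 + 40y3 + 19y4
  subject to:
    y1 + y3 + y4 >= 2
    y2 + 3y3 + 3y4 >= 5
    y1, y2, y3, y4 >= 0

Solving the primal: x* = (5, 4.6667).
  primal value c^T x* = 33.3333.
Solving the dual: y* = (0.3333, 0, 0, 1.6667).
  dual value b^T y* = 33.3333.
Strong duality: c^T x* = b^T y*. Confirmed.

33.3333


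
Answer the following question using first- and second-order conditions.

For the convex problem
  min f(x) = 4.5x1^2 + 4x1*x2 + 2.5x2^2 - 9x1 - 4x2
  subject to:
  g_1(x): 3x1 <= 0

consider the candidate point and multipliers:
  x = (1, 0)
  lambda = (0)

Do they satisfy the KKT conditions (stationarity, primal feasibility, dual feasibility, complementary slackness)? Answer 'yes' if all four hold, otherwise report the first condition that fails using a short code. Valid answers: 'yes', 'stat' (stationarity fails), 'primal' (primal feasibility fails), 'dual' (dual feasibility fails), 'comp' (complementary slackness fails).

Gradient of f: grad f(x) = Q x + c = (0, 0)
Constraint values g_i(x) = a_i^T x - b_i:
  g_1((1, 0)) = 3
Stationarity residual: grad f(x) + sum_i lambda_i a_i = (0, 0)
  -> stationarity OK
Primal feasibility (all g_i <= 0): FAILS
Dual feasibility (all lambda_i >= 0): OK
Complementary slackness (lambda_i * g_i(x) = 0 for all i): OK

Verdict: the first failing condition is primal_feasibility -> primal.

primal


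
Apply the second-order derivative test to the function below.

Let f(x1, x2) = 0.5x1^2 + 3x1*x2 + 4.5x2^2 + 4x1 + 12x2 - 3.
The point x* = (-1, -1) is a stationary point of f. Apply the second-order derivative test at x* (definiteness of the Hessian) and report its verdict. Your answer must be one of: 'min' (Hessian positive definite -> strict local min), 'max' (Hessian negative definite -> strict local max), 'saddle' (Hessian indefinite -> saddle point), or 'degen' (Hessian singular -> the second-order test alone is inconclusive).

Compute the Hessian H = grad^2 f:
  H = [[1, 3], [3, 9]]
Verify stationarity: grad f(x*) = H x* + g = (0, 0).
Eigenvalues of H: 0, 10.
H has a zero eigenvalue (singular; positive semidefinite but not definite), so H is neither positive definite, negative definite, nor indefinite. The second-order test alone is inconclusive -> degen.
(Indeed, f is constant along the null direction of H through x*, so x* is not a strict local extremum.)

degen


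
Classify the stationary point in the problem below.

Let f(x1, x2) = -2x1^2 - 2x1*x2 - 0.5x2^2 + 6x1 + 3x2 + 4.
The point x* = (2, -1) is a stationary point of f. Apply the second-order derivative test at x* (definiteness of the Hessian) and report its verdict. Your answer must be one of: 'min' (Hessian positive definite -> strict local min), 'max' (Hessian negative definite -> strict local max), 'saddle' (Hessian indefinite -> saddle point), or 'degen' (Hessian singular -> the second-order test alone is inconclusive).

Compute the Hessian H = grad^2 f:
  H = [[-4, -2], [-2, -1]]
Verify stationarity: grad f(x*) = H x* + g = (0, 0).
Eigenvalues of H: -5, 0.
H has a zero eigenvalue (singular; negative semidefinite but not definite), so H is neither positive definite, negative definite, nor indefinite. The second-order test alone is inconclusive -> degen.
(Indeed, f is constant along the null direction of H through x*, so x* is not a strict local extremum.)

degen


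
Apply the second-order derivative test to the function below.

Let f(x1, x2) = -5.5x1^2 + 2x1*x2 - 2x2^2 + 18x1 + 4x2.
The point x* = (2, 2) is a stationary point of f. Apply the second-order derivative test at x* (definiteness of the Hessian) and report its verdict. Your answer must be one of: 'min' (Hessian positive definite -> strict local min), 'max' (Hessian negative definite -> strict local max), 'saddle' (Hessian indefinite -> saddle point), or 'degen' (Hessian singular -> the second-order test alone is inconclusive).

Compute the Hessian H = grad^2 f:
  H = [[-11, 2], [2, -4]]
Verify stationarity: grad f(x*) = H x* + g = (0, 0).
Eigenvalues of H: -11.5311, -3.4689.
Both eigenvalues < 0, so H is negative definite -> x* is a strict local max.

max


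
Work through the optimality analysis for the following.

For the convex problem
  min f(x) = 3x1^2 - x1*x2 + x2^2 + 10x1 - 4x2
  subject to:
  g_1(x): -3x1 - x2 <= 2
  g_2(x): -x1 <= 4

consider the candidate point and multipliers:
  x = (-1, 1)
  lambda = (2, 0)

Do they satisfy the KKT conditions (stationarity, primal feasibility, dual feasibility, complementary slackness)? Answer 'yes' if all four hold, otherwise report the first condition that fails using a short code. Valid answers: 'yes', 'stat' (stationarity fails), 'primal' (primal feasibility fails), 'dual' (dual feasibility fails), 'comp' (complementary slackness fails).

Gradient of f: grad f(x) = Q x + c = (3, -1)
Constraint values g_i(x) = a_i^T x - b_i:
  g_1((-1, 1)) = 0
  g_2((-1, 1)) = -3
Stationarity residual: grad f(x) + sum_i lambda_i a_i = (-3, -3)
  -> stationarity FAILS
Primal feasibility (all g_i <= 0): OK
Dual feasibility (all lambda_i >= 0): OK
Complementary slackness (lambda_i * g_i(x) = 0 for all i): OK

Verdict: the first failing condition is stationarity -> stat.

stat


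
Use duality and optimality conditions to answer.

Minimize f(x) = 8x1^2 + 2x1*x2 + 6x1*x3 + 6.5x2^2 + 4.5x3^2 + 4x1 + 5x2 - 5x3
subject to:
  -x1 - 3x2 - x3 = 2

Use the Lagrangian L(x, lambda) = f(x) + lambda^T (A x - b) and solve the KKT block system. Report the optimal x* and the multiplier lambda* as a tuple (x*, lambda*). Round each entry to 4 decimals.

Form the Lagrangian:
  L(x, lambda) = (1/2) x^T Q x + c^T x + lambda^T (A x - b)
Stationarity (grad_x L = 0): Q x + c + A^T lambda = 0.
Primal feasibility: A x = b.

This gives the KKT block system:
  [ Q   A^T ] [ x     ]   [-c ]
  [ A    0  ] [ lambda ] = [ b ]

Solving the linear system:
  x*      = (-0.5413, -0.7239, 0.713)
  lambda* = (-1.8311)
  f(x*)   = -2.8438

x* = (-0.5413, -0.7239, 0.713), lambda* = (-1.8311)


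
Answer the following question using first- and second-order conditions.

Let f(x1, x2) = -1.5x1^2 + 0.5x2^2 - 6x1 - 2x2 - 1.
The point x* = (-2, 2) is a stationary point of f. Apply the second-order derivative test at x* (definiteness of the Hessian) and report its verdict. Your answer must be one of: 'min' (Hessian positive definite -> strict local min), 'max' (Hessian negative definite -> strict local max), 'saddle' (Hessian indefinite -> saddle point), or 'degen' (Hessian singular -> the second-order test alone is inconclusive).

Compute the Hessian H = grad^2 f:
  H = [[-3, 0], [0, 1]]
Verify stationarity: grad f(x*) = H x* + g = (0, 0).
Eigenvalues of H: -3, 1.
Eigenvalues have mixed signs, so H is indefinite -> x* is a saddle point.

saddle


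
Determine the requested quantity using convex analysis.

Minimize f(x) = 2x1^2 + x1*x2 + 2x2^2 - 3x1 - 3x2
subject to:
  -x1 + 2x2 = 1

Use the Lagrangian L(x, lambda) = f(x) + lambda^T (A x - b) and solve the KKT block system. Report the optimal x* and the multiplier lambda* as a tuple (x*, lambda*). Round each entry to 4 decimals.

Form the Lagrangian:
  L(x, lambda) = (1/2) x^T Q x + c^T x + lambda^T (A x - b)
Stationarity (grad_x L = 0): Q x + c + A^T lambda = 0.
Primal feasibility: A x = b.

This gives the KKT block system:
  [ Q   A^T ] [ x     ]   [-c ]
  [ A    0  ] [ lambda ] = [ b ]

Solving the linear system:
  x*      = (0.5, 0.75)
  lambda* = (-0.25)
  f(x*)   = -1.75

x* = (0.5, 0.75), lambda* = (-0.25)


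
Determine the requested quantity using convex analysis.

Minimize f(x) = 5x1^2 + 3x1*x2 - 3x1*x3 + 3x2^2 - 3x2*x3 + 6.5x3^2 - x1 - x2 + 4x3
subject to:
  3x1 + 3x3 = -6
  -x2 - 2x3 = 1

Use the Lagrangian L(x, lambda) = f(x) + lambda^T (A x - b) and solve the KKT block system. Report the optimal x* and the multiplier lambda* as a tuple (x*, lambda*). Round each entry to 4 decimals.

Form the Lagrangian:
  L(x, lambda) = (1/2) x^T Q x + c^T x + lambda^T (A x - b)
Stationarity (grad_x L = 0): Q x + c + A^T lambda = 0.
Primal feasibility: A x = b.

This gives the KKT block system:
  [ Q   A^T ] [ x     ]   [-c ]
  [ A    0  ] [ lambda ] = [ b ]

Solving the linear system:
  x*      = (-1.1818, 0.6364, -0.8182)
  lambda* = (2.8182, 1.7273)
  f(x*)   = 6.2273

x* = (-1.1818, 0.6364, -0.8182), lambda* = (2.8182, 1.7273)


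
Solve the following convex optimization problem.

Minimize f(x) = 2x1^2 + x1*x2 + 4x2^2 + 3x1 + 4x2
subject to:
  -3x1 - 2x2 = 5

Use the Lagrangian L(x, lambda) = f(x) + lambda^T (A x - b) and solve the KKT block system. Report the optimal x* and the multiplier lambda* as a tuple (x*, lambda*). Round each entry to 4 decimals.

Form the Lagrangian:
  L(x, lambda) = (1/2) x^T Q x + c^T x + lambda^T (A x - b)
Stationarity (grad_x L = 0): Q x + c + A^T lambda = 0.
Primal feasibility: A x = b.

This gives the KKT block system:
  [ Q   A^T ] [ x     ]   [-c ]
  [ A    0  ] [ lambda ] = [ b ]

Solving the linear system:
  x*      = (-1.2895, -0.5658)
  lambda* = (-0.9079)
  f(x*)   = -0.7961

x* = (-1.2895, -0.5658), lambda* = (-0.9079)


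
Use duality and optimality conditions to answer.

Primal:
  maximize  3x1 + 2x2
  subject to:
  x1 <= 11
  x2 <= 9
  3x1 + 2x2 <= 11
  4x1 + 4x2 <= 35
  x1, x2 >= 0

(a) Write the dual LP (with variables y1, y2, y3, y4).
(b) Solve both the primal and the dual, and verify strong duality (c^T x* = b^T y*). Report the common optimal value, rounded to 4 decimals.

The standard primal-dual pair for 'max c^T x s.t. A x <= b, x >= 0' is:
  Dual:  min b^T y  s.t.  A^T y >= c,  y >= 0.

So the dual LP is:
  minimize  11y1 + 9y2 + 11y3 + 35y4
  subject to:
    y1 + 3y3 + 4y4 >= 3
    y2 + 2y3 + 4y4 >= 2
    y1, y2, y3, y4 >= 0

Solving the primal: x* = (3.6667, 0).
  primal value c^T x* = 11.
Solving the dual: y* = (0, 0, 1, 0).
  dual value b^T y* = 11.
Strong duality: c^T x* = b^T y*. Confirmed.

11


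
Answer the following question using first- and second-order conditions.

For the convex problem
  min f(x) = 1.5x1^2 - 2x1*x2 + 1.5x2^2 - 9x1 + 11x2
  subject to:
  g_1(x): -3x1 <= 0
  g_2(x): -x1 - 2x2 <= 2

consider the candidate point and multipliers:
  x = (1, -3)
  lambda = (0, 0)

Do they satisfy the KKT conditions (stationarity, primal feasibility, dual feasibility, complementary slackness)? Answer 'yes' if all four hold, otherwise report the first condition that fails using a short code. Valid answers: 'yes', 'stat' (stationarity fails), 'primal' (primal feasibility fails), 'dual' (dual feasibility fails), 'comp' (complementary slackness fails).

Gradient of f: grad f(x) = Q x + c = (0, 0)
Constraint values g_i(x) = a_i^T x - b_i:
  g_1((1, -3)) = -3
  g_2((1, -3)) = 3
Stationarity residual: grad f(x) + sum_i lambda_i a_i = (0, 0)
  -> stationarity OK
Primal feasibility (all g_i <= 0): FAILS
Dual feasibility (all lambda_i >= 0): OK
Complementary slackness (lambda_i * g_i(x) = 0 for all i): OK

Verdict: the first failing condition is primal_feasibility -> primal.

primal


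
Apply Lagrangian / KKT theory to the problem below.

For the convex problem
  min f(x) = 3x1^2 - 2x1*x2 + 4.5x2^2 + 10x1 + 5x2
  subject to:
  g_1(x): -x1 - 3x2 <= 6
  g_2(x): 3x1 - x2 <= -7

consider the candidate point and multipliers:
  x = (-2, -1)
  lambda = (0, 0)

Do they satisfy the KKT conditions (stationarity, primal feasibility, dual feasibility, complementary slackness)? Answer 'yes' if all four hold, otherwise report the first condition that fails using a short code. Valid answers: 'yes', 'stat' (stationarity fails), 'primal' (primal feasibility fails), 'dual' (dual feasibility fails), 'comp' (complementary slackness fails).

Gradient of f: grad f(x) = Q x + c = (0, 0)
Constraint values g_i(x) = a_i^T x - b_i:
  g_1((-2, -1)) = -1
  g_2((-2, -1)) = 2
Stationarity residual: grad f(x) + sum_i lambda_i a_i = (0, 0)
  -> stationarity OK
Primal feasibility (all g_i <= 0): FAILS
Dual feasibility (all lambda_i >= 0): OK
Complementary slackness (lambda_i * g_i(x) = 0 for all i): OK

Verdict: the first failing condition is primal_feasibility -> primal.

primal


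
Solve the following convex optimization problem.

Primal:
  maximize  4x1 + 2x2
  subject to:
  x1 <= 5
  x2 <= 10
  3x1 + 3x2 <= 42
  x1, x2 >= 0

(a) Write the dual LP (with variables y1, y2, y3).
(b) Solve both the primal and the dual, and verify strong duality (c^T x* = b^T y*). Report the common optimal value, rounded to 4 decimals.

The standard primal-dual pair for 'max c^T x s.t. A x <= b, x >= 0' is:
  Dual:  min b^T y  s.t.  A^T y >= c,  y >= 0.

So the dual LP is:
  minimize  5y1 + 10y2 + 42y3
  subject to:
    y1 + 3y3 >= 4
    y2 + 3y3 >= 2
    y1, y2, y3 >= 0

Solving the primal: x* = (5, 9).
  primal value c^T x* = 38.
Solving the dual: y* = (2, 0, 0.6667).
  dual value b^T y* = 38.
Strong duality: c^T x* = b^T y*. Confirmed.

38


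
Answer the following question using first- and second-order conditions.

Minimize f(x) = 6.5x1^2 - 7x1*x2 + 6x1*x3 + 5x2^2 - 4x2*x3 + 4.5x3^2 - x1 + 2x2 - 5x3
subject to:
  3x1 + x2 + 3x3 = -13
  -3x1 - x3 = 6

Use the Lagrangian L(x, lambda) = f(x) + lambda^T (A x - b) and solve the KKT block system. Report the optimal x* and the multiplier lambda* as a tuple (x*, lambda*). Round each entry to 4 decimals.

Form the Lagrangian:
  L(x, lambda) = (1/2) x^T Q x + c^T x + lambda^T (A x - b)
Stationarity (grad_x L = 0): Q x + c + A^T lambda = 0.
Primal feasibility: A x = b.

This gives the KKT block system:
  [ Q   A^T ] [ x     ]   [-c ]
  [ A    0  ] [ lambda ] = [ b ]

Solving the linear system:
  x*      = (-1.2992, -2.795, -2.1025)
  lambda* = (8.4456, 4.7992)
  f(x*)   = 43.6098

x* = (-1.2992, -2.795, -2.1025), lambda* = (8.4456, 4.7992)


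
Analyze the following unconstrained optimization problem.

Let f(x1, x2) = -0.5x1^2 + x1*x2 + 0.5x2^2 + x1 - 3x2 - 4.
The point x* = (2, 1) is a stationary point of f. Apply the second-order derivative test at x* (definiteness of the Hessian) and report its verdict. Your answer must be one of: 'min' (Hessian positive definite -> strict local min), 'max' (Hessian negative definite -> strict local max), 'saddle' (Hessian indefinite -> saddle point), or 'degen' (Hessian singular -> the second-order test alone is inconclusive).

Compute the Hessian H = grad^2 f:
  H = [[-1, 1], [1, 1]]
Verify stationarity: grad f(x*) = H x* + g = (0, 0).
Eigenvalues of H: -1.4142, 1.4142.
Eigenvalues have mixed signs, so H is indefinite -> x* is a saddle point.

saddle


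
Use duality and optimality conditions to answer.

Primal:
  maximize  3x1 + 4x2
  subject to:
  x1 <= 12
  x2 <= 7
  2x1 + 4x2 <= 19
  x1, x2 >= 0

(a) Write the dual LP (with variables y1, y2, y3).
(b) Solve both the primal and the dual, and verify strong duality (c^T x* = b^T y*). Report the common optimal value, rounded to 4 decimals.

The standard primal-dual pair for 'max c^T x s.t. A x <= b, x >= 0' is:
  Dual:  min b^T y  s.t.  A^T y >= c,  y >= 0.

So the dual LP is:
  minimize  12y1 + 7y2 + 19y3
  subject to:
    y1 + 2y3 >= 3
    y2 + 4y3 >= 4
    y1, y2, y3 >= 0

Solving the primal: x* = (9.5, 0).
  primal value c^T x* = 28.5.
Solving the dual: y* = (0, 0, 1.5).
  dual value b^T y* = 28.5.
Strong duality: c^T x* = b^T y*. Confirmed.

28.5


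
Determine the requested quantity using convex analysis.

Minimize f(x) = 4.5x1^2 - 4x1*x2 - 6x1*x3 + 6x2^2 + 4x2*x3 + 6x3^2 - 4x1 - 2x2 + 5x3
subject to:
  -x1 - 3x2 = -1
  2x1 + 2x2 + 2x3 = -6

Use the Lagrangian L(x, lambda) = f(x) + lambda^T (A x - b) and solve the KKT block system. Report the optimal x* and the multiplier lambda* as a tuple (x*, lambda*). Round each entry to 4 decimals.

Form the Lagrangian:
  L(x, lambda) = (1/2) x^T Q x + c^T x + lambda^T (A x - b)
Stationarity (grad_x L = 0): Q x + c + A^T lambda = 0.
Primal feasibility: A x = b.

This gives the KKT block system:
  [ Q   A^T ] [ x     ]   [-c ]
  [ A    0  ] [ lambda ] = [ b ]

Solving the linear system:
  x*      = (-1.4545, 0.8182, -2.3636)
  lambda* = (5.1818, 5.6818)
  f(x*)   = 15.8182

x* = (-1.4545, 0.8182, -2.3636), lambda* = (5.1818, 5.6818)


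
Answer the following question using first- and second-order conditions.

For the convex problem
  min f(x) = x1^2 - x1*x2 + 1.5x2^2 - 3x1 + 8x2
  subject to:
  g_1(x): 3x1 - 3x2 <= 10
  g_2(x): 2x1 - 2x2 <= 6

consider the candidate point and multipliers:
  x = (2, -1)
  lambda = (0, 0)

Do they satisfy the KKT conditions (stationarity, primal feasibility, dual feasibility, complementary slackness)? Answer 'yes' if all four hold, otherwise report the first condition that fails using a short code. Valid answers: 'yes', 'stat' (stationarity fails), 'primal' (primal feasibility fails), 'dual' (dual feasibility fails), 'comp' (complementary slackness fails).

Gradient of f: grad f(x) = Q x + c = (2, 3)
Constraint values g_i(x) = a_i^T x - b_i:
  g_1((2, -1)) = -1
  g_2((2, -1)) = 0
Stationarity residual: grad f(x) + sum_i lambda_i a_i = (2, 3)
  -> stationarity FAILS
Primal feasibility (all g_i <= 0): OK
Dual feasibility (all lambda_i >= 0): OK
Complementary slackness (lambda_i * g_i(x) = 0 for all i): OK

Verdict: the first failing condition is stationarity -> stat.

stat


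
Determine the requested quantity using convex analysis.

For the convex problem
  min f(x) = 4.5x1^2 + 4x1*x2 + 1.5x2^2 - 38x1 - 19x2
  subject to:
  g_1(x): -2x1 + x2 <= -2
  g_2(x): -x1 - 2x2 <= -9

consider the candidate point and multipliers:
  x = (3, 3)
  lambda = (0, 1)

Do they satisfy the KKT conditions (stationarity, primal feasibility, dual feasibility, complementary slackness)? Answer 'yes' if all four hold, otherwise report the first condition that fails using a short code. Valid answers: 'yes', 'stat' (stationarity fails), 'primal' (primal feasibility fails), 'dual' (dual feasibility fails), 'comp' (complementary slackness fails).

Gradient of f: grad f(x) = Q x + c = (1, 2)
Constraint values g_i(x) = a_i^T x - b_i:
  g_1((3, 3)) = -1
  g_2((3, 3)) = 0
Stationarity residual: grad f(x) + sum_i lambda_i a_i = (0, 0)
  -> stationarity OK
Primal feasibility (all g_i <= 0): OK
Dual feasibility (all lambda_i >= 0): OK
Complementary slackness (lambda_i * g_i(x) = 0 for all i): OK

Verdict: yes, KKT holds.

yes


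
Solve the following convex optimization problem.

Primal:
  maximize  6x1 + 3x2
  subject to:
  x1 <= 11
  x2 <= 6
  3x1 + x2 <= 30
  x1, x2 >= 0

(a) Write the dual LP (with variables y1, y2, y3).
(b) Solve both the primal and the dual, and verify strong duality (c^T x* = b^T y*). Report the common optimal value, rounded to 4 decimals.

The standard primal-dual pair for 'max c^T x s.t. A x <= b, x >= 0' is:
  Dual:  min b^T y  s.t.  A^T y >= c,  y >= 0.

So the dual LP is:
  minimize  11y1 + 6y2 + 30y3
  subject to:
    y1 + 3y3 >= 6
    y2 + y3 >= 3
    y1, y2, y3 >= 0

Solving the primal: x* = (8, 6).
  primal value c^T x* = 66.
Solving the dual: y* = (0, 1, 2).
  dual value b^T y* = 66.
Strong duality: c^T x* = b^T y*. Confirmed.

66


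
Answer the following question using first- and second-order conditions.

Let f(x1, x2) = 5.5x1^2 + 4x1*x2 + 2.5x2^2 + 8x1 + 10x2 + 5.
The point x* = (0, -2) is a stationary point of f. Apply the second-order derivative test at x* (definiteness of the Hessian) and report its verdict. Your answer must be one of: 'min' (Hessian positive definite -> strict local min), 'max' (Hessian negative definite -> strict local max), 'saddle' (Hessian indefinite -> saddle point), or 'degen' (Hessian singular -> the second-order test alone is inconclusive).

Compute the Hessian H = grad^2 f:
  H = [[11, 4], [4, 5]]
Verify stationarity: grad f(x*) = H x* + g = (0, 0).
Eigenvalues of H: 3, 13.
Both eigenvalues > 0, so H is positive definite -> x* is a strict local min.

min


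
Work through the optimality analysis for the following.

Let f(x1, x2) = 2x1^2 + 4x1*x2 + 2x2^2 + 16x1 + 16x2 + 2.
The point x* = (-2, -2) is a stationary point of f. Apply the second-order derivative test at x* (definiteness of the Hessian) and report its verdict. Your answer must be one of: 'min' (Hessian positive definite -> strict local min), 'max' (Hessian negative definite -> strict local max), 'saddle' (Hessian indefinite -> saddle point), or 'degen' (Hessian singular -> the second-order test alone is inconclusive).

Compute the Hessian H = grad^2 f:
  H = [[4, 4], [4, 4]]
Verify stationarity: grad f(x*) = H x* + g = (0, 0).
Eigenvalues of H: 0, 8.
H has a zero eigenvalue (singular; positive semidefinite but not definite), so H is neither positive definite, negative definite, nor indefinite. The second-order test alone is inconclusive -> degen.
(Indeed, f is constant along the null direction of H through x*, so x* is not a strict local extremum.)

degen


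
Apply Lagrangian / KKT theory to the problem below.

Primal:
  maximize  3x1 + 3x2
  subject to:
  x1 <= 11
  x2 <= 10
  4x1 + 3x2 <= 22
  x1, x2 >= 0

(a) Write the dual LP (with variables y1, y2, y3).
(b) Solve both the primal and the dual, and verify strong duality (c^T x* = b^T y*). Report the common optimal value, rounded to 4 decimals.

The standard primal-dual pair for 'max c^T x s.t. A x <= b, x >= 0' is:
  Dual:  min b^T y  s.t.  A^T y >= c,  y >= 0.

So the dual LP is:
  minimize  11y1 + 10y2 + 22y3
  subject to:
    y1 + 4y3 >= 3
    y2 + 3y3 >= 3
    y1, y2, y3 >= 0

Solving the primal: x* = (0, 7.3333).
  primal value c^T x* = 22.
Solving the dual: y* = (0, 0, 1).
  dual value b^T y* = 22.
Strong duality: c^T x* = b^T y*. Confirmed.

22


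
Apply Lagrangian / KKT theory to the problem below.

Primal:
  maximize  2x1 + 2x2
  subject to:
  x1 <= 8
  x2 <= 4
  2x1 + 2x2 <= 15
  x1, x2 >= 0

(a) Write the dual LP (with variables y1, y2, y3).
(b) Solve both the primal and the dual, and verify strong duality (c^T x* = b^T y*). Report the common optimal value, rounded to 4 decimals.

The standard primal-dual pair for 'max c^T x s.t. A x <= b, x >= 0' is:
  Dual:  min b^T y  s.t.  A^T y >= c,  y >= 0.

So the dual LP is:
  minimize  8y1 + 4y2 + 15y3
  subject to:
    y1 + 2y3 >= 2
    y2 + 2y3 >= 2
    y1, y2, y3 >= 0

Solving the primal: x* = (7.5, 0).
  primal value c^T x* = 15.
Solving the dual: y* = (0, 0, 1).
  dual value b^T y* = 15.
Strong duality: c^T x* = b^T y*. Confirmed.

15


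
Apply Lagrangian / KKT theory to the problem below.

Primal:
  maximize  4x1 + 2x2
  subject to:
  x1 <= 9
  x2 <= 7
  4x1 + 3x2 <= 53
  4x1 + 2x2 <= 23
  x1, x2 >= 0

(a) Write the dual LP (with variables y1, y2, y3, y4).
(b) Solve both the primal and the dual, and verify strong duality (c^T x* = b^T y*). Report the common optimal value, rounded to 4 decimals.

The standard primal-dual pair for 'max c^T x s.t. A x <= b, x >= 0' is:
  Dual:  min b^T y  s.t.  A^T y >= c,  y >= 0.

So the dual LP is:
  minimize  9y1 + 7y2 + 53y3 + 23y4
  subject to:
    y1 + 4y3 + 4y4 >= 4
    y2 + 3y3 + 2y4 >= 2
    y1, y2, y3, y4 >= 0

Solving the primal: x* = (5.75, 0).
  primal value c^T x* = 23.
Solving the dual: y* = (0, 0, 0, 1).
  dual value b^T y* = 23.
Strong duality: c^T x* = b^T y*. Confirmed.

23


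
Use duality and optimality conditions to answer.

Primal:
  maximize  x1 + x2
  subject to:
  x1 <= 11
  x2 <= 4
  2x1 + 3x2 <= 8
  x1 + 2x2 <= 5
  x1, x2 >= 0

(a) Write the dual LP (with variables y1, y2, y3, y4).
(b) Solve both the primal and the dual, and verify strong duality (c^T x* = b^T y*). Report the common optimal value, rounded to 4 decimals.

The standard primal-dual pair for 'max c^T x s.t. A x <= b, x >= 0' is:
  Dual:  min b^T y  s.t.  A^T y >= c,  y >= 0.

So the dual LP is:
  minimize  11y1 + 4y2 + 8y3 + 5y4
  subject to:
    y1 + 2y3 + y4 >= 1
    y2 + 3y3 + 2y4 >= 1
    y1, y2, y3, y4 >= 0

Solving the primal: x* = (4, 0).
  primal value c^T x* = 4.
Solving the dual: y* = (0, 0, 0.5, 0).
  dual value b^T y* = 4.
Strong duality: c^T x* = b^T y*. Confirmed.

4


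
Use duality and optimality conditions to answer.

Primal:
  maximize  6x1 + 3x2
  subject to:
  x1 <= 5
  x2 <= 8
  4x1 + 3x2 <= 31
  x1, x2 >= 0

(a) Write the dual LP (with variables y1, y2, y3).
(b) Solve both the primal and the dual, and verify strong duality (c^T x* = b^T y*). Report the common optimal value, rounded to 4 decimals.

The standard primal-dual pair for 'max c^T x s.t. A x <= b, x >= 0' is:
  Dual:  min b^T y  s.t.  A^T y >= c,  y >= 0.

So the dual LP is:
  minimize  5y1 + 8y2 + 31y3
  subject to:
    y1 + 4y3 >= 6
    y2 + 3y3 >= 3
    y1, y2, y3 >= 0

Solving the primal: x* = (5, 3.6667).
  primal value c^T x* = 41.
Solving the dual: y* = (2, 0, 1).
  dual value b^T y* = 41.
Strong duality: c^T x* = b^T y*. Confirmed.

41
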